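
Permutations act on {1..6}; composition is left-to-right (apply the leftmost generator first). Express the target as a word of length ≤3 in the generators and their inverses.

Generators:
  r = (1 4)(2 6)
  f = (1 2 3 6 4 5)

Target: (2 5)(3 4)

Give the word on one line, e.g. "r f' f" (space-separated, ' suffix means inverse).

  after r: (1 4)(2 6)
  after f: (1 5)(2 4)(3 6)
  after f: (2 5)(3 4)

r f f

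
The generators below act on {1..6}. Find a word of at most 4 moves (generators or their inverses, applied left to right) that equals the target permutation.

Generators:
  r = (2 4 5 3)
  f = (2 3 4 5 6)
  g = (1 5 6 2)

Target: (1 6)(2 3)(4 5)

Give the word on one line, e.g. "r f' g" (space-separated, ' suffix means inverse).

g g r

  after g: (1 5 6 2)
  after g: (1 6)(2 5)
  after r: (1 6)(2 3)(4 5)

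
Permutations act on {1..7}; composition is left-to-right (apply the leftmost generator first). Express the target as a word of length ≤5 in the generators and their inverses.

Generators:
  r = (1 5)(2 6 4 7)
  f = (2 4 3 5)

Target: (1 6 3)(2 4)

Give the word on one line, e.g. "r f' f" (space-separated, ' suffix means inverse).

  after r: (1 5)(2 6 4 7)
  after f: (1 2 6 3 5)(4 7)
  after r: (1 6 3)(2 4)

r f r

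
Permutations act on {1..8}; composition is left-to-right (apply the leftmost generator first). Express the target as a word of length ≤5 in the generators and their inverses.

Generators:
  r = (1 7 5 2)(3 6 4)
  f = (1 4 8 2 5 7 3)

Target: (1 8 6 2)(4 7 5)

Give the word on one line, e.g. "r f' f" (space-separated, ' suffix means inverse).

r' f r f' r

  after r': (1 2 5 7)(3 4 6)
  after f: (1 5 3 8 2 7 4 6)
  after r: (1 2 5 6 7 3 8)
  after f': (1 8 3 4)(5 6)
  after r: (1 8 6 2)(4 7 5)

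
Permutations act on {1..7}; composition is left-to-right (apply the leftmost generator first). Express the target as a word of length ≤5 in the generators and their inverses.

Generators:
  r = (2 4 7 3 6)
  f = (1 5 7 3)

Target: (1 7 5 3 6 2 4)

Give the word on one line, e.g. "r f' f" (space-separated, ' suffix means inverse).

  after r: (2 4 7 3 6)
  after f': (1 3 6 2 4 5)
  after f': (1 7 5 3 6 2 4)

r f' f'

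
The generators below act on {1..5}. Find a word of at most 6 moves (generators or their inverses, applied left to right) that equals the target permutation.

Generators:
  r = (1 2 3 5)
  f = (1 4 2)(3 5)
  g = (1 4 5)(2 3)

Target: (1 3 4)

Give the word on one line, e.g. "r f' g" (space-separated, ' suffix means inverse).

  after g: (1 4 5)(2 3)
  after r': (1 4 3)
  after g: (1 5)(2 3 4)
  after r': (1 3 4)

g r' g r'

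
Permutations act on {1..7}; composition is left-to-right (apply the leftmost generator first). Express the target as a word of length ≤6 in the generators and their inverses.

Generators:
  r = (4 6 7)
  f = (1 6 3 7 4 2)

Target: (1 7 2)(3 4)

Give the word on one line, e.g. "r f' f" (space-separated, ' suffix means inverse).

r' r' f r

  after r': (4 7 6)
  after r': (4 6 7)
  after f: (1 6 4 3 7 2)
  after r: (1 7 2)(3 4)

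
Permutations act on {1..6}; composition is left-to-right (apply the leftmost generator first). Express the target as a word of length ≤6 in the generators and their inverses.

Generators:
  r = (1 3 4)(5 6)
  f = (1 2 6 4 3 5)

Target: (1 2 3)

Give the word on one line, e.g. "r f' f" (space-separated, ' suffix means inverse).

r f' f' f'

  after r: (1 3 4)(5 6)
  after f': (1 4 5 2)(3 6)
  after f': (1 6 4 3 2 5)
  after f': (1 2 3)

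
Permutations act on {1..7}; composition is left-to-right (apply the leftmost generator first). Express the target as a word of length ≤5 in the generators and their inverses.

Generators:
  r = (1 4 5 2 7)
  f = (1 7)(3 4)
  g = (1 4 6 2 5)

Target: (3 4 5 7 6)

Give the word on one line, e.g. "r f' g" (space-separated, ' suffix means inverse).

r' g' f

  after r': (1 7 2 5 4)
  after g': (1 7 6 4 5)
  after f: (3 4 5 7 6)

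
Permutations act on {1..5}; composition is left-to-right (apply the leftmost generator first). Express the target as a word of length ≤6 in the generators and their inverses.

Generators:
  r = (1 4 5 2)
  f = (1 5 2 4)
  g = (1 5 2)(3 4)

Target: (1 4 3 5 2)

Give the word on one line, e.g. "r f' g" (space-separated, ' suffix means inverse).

  after g: (1 5 2)(3 4)
  after r': (1 4 3)
  after g': (1 3 2 5)
  after g': (1 4 3 5 2)

g r' g' g'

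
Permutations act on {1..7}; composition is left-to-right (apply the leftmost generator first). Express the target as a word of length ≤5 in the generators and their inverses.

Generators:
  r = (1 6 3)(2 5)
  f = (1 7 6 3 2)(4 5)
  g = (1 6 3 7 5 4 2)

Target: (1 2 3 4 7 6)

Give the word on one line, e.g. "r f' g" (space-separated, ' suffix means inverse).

  after r: (1 6 3)(2 5)
  after g': (2 7 3)(4 5)
  after g': (1 2 3 4 7 6)

r g' g'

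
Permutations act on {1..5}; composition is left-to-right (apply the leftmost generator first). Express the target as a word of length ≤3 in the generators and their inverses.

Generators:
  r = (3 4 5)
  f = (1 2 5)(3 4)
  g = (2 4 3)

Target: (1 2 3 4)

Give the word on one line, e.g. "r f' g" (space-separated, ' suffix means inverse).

  after r: (3 4 5)
  after f: (1 2 5 4)
  after r: (1 2 3 4)

r f r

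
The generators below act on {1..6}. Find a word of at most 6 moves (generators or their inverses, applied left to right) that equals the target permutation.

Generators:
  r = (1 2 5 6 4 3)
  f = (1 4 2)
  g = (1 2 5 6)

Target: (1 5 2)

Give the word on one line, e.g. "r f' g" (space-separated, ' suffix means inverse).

  after f: (1 4 2)
  after g': (1 4)(2 6 5)
  after f: (1 2 6 5)
  after g: (1 5 2)

f g' f g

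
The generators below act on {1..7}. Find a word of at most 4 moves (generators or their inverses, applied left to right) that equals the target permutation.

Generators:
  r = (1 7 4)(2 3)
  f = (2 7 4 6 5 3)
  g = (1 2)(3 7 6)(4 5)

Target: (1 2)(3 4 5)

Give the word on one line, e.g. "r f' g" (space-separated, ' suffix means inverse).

f' g' f' r

  after f': (2 3 5 6 4 7)
  after g': (1 2 6 5 7)(3 4)
  after f': (1 3 7)(2 4 5)
  after r: (1 2)(3 4 5)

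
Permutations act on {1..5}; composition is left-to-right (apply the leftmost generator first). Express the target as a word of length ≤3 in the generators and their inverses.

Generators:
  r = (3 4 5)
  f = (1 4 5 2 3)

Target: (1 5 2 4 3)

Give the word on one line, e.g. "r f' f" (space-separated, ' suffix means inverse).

f r

  after f: (1 4 5 2 3)
  after r: (1 5 2 4 3)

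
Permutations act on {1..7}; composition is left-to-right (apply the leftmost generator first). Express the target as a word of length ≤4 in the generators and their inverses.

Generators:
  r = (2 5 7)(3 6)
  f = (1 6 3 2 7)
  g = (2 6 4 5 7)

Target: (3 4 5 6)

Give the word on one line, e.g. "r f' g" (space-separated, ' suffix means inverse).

  after r': (2 7 5)(3 6)
  after g: (3 4 5 6)

r' g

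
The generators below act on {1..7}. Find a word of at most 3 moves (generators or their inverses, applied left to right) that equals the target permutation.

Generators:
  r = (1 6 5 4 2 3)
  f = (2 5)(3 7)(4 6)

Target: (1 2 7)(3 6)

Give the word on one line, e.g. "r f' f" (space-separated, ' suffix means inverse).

  after r: (1 6 5 4 2 3)
  after f: (1 4 5 6 2 7 3)
  after r: (1 2 7)(3 6)

r f r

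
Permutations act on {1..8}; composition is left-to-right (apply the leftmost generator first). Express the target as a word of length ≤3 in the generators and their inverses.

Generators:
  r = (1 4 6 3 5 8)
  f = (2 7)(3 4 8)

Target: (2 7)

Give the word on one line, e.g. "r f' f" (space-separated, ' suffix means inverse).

f f f

  after f: (2 7)(3 4 8)
  after f: (3 8 4)
  after f: (2 7)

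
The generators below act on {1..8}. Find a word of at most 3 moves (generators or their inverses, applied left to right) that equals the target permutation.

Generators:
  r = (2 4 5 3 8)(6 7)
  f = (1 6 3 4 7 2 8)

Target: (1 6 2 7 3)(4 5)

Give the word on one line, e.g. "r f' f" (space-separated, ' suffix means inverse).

r f

  after r: (2 4 5 3 8)(6 7)
  after f: (1 6 2 7 3)(4 5)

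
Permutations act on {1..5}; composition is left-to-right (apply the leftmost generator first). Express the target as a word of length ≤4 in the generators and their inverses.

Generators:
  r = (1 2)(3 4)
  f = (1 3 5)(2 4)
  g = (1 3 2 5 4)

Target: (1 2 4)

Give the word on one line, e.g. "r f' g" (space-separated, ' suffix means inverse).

  after f': (1 5 3)(2 4)
  after r': (1 5 4)(2 3)
  after g: (1 4 3 5)
  after f': (1 2 4)

f' r' g f'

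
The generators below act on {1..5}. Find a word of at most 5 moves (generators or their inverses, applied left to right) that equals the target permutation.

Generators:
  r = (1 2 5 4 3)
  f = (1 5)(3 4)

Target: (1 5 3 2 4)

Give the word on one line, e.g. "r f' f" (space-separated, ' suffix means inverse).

  after r': (1 3 4 5 2)
  after r': (1 4 2 3 5)
  after f: (1 3)(2 4)
  after r: (2 3)(4 5)
  after f: (1 5 3 2 4)

r' r' f r f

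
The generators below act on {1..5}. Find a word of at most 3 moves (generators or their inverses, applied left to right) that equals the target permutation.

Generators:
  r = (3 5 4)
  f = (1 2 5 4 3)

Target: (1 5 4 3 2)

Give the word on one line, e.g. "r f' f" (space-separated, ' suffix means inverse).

  after f: (1 2 5 4 3)
  after r': (1 2 3)
  after f: (1 5 4 3 2)

f r' f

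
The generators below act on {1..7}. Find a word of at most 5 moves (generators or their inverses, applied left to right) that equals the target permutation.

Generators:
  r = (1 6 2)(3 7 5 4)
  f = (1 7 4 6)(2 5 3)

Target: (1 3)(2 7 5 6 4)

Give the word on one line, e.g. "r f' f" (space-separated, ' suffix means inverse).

r' f f

  after r': (1 2 6)(3 4 5 7)
  after f: (1 5 4 3 6 7 2)
  after f: (1 3)(2 7 5 6 4)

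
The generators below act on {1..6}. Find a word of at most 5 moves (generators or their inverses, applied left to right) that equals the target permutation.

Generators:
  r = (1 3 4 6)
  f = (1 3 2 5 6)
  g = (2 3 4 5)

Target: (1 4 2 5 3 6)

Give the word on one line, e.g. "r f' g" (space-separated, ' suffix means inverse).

r' g' r'

  after r': (1 6 4 3)
  after g': (1 6 3)(2 5 4)
  after r': (1 4 2 5 3 6)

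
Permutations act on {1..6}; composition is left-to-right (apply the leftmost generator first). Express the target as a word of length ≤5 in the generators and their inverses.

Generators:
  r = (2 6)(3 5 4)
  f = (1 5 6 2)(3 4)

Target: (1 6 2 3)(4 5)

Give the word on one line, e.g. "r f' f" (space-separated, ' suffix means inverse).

  after r: (2 6)(3 5 4)
  after f': (1 2 5 3)
  after r': (1 6 2 3)(4 5)

r f' r'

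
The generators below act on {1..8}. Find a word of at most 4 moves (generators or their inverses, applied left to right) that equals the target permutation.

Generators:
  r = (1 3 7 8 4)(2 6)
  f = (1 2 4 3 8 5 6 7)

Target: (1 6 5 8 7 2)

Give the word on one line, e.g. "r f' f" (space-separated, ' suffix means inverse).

  after r: (1 3 7 8 4)(2 6)
  after r: (1 7 4 3 8)
  after f': (1 6 5 8 7 2)

r r f'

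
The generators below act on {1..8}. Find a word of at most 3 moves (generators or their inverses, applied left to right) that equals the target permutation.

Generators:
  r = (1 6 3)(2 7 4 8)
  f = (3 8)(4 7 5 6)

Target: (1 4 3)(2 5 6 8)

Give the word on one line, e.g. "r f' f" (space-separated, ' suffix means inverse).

r f

  after r: (1 6 3)(2 7 4 8)
  after f: (1 4 3)(2 5 6 8)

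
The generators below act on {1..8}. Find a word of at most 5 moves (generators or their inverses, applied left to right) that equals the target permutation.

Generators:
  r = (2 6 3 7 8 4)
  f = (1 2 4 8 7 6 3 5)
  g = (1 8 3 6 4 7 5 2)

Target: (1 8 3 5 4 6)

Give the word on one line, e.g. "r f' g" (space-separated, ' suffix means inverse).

r f r' g f'

  after r: (2 6 3 7 8 4)
  after f: (1 2 3 6 5)
  after r': (1 4 8 7 3 2 6 5)
  after g: (1 7 6 2 4 3)(5 8)
  after f': (1 8 3 5 4 6)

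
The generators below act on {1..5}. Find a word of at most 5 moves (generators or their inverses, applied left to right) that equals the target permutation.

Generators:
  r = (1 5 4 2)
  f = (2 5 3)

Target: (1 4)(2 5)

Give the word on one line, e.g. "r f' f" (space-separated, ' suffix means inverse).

  after r': (1 2 4 5)
  after f': (1 3 5)(2 4)
  after f': (1 5)(2 4 3)
  after f': (1 2 4 5)
  after r': (1 4)(2 5)

r' f' f' f' r'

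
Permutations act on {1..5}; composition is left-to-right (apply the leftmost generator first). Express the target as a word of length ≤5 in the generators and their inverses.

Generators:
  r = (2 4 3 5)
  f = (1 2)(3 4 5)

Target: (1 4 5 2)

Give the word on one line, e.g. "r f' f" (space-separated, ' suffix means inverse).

  after f: (1 2)(3 4 5)
  after r: (1 4 2)
  after f: (1 5 3 4)
  after f: (1 3 5 4 2)
  after r': (1 4 5 2)

f r f f r'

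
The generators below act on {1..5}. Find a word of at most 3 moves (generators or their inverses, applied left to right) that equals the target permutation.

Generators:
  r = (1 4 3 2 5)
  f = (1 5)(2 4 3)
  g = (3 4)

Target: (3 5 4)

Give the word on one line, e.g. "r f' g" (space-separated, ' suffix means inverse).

f g r

  after f: (1 5)(2 4 3)
  after g: (1 5)(2 3)
  after r: (3 5 4)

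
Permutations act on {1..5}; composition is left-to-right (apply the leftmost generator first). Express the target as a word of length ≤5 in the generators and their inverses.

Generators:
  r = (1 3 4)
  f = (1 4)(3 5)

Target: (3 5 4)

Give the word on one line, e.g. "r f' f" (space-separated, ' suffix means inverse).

  after r': (1 4 3)
  after f': (3 4 5)
  after r: (1 3)(4 5)
  after r: (1 4 5)
  after f: (3 5 4)

r' f' r r f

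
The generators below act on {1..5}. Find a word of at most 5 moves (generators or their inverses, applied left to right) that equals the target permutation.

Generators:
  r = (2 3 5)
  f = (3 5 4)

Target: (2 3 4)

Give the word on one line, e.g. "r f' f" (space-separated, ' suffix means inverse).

r f r'

  after r: (2 3 5)
  after f: (2 5)(3 4)
  after r': (2 3 4)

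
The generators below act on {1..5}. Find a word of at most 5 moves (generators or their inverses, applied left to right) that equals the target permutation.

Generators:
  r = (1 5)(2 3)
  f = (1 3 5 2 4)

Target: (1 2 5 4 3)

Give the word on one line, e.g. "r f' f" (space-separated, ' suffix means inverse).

  after r': (1 5)(2 3)
  after f': (1 3 5 4 2)
  after r: (1 2 5 4 3)

r' f' r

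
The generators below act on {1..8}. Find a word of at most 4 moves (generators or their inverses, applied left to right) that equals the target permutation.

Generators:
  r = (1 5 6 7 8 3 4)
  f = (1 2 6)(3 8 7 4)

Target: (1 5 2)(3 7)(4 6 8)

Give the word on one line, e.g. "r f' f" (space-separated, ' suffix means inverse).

r f'

  after r: (1 5 6 7 8 3 4)
  after f': (1 5 2)(3 7)(4 6 8)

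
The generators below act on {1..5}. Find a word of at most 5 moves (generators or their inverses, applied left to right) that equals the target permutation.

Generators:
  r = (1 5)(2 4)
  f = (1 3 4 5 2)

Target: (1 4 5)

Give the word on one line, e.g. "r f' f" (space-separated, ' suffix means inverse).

r f' r f' f'

  after r: (1 5)(2 4)
  after f': (1 4 5 2 3)
  after r: (1 2 3 5 4)
  after f': (1 5 3 4 2)
  after f': (1 4 5)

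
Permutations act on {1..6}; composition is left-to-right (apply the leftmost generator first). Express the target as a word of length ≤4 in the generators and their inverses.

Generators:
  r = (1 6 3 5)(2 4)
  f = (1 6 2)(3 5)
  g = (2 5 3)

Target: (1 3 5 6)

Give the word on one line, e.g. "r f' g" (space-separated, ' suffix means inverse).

g' f' g'

  after g': (2 3 5)
  after f': (1 2 5 6)
  after g': (1 3 5 6)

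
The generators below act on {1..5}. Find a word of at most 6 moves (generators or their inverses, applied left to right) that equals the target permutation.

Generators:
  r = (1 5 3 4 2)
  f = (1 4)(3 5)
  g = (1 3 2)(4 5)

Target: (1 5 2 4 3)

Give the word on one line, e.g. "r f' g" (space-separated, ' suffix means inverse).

g' r' f' f' g

  after g': (1 2 3)(4 5)
  after r': (1 4)(2 5 3)
  after f': (2 3)
  after f': (1 4)(2 5 3)
  after g: (1 5 2 4 3)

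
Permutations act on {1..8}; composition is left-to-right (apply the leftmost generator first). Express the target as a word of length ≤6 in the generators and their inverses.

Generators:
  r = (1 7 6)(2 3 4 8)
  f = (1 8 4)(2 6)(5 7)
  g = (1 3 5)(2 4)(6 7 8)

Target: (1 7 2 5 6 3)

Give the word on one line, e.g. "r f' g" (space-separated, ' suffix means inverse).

f' g f' r r

  after f': (1 4 8)(2 6)(5 7)
  after g: (1 2 7)(3 5 8)(4 6)
  after f': (1 6 8 3 7 4 2 5)
  after r: (2 5 7 8 4 3 6)
  after r: (1 7 2 5 6 3)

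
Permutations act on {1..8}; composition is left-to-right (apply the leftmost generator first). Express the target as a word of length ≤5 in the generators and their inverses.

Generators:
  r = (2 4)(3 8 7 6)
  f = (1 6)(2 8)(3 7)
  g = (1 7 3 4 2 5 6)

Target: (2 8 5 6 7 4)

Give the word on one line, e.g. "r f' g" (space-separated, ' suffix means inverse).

f g f' f'

  after f: (1 6)(2 8)(3 7)
  after g: (2 8 5 6 7 4)
  after f': (1 6 3 7 4 8 5)
  after f': (2 8 5 6 7 4)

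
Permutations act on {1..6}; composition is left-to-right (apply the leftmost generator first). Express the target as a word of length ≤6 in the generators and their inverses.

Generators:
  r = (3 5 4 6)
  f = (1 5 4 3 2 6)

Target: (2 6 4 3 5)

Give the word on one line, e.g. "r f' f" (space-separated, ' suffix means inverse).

  after f: (1 5 4 3 2 6)
  after f: (1 4 2)(3 6 5)
  after r': (1 5 6 3 4 2)
  after f': (2 6 4 3 5)

f f r' f'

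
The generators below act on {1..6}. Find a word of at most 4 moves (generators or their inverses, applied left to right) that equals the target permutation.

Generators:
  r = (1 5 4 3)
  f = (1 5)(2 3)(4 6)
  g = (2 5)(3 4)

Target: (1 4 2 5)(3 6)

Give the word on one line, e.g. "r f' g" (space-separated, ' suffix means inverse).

g' f' r

  after g': (2 5)(3 4)
  after f': (1 5 3 6 4 2)
  after r: (1 4 2 5)(3 6)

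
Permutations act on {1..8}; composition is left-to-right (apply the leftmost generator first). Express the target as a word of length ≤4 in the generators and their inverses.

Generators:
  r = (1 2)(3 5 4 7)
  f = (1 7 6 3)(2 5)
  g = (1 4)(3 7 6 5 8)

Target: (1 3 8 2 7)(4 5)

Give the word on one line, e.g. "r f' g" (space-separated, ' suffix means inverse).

  after g': (1 4)(3 8 5 6 7)
  after f: (1 4 7)(2 5 3 8)
  after r: (1 7 2 4 3 8)
  after r: (1 3 8 2 7)(4 5)

g' f r r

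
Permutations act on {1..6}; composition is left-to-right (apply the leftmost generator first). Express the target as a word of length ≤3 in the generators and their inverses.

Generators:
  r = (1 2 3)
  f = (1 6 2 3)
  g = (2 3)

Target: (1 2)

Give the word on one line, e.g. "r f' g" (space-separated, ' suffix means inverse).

r' g

  after r': (1 3 2)
  after g: (1 2)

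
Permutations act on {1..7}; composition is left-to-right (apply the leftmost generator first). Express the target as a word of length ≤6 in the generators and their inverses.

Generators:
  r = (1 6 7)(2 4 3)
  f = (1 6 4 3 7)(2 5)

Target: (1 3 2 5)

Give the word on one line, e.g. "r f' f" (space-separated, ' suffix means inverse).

f' r' f f

  after f': (1 7 3 4 6)(2 5)
  after r': (1 6 7 4)(2 5 3)
  after f: (1 4 6)(3 5 7)
  after f: (1 3 2 5)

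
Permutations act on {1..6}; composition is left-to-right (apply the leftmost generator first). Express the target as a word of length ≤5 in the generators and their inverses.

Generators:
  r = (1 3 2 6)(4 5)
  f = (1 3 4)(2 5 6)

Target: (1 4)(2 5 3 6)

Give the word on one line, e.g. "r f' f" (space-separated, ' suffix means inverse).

  after f: (1 3 4)(2 5 6)
  after r': (2 4 6 3 5)
  after f: (1 3 6 4 2)
  after r': (2 6 5 4 3)
  after f': (1 4)(2 5 3 6)

f r' f r' f'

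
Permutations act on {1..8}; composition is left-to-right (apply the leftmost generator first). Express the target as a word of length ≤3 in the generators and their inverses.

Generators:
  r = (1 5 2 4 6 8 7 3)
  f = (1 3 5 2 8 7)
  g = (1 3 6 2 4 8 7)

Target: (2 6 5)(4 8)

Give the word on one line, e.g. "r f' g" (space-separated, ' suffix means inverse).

  after g': (1 7 8 4 2 6 3)
  after f: (2 6 5)(4 8)

g' f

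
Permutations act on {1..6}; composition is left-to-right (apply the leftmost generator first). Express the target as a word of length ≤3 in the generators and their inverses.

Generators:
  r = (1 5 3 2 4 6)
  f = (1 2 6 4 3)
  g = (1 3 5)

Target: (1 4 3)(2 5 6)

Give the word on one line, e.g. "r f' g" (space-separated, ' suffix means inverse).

r' r'

  after r': (1 6 4 2 3 5)
  after r': (1 4 3)(2 5 6)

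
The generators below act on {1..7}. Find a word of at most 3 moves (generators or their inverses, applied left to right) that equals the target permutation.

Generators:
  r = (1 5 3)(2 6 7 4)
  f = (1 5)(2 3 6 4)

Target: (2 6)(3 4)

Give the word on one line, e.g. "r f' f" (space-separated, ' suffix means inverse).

f' f'

  after f': (1 5)(2 4 6 3)
  after f': (2 6)(3 4)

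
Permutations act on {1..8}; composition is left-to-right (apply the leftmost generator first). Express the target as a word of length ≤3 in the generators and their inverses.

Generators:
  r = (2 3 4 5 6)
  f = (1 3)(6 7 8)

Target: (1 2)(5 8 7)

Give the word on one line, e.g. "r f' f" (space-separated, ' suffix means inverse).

r f' r'

  after r: (2 3 4 5 6)
  after f': (1 3 4 5 8 7 6 2)
  after r': (1 2)(5 8 7)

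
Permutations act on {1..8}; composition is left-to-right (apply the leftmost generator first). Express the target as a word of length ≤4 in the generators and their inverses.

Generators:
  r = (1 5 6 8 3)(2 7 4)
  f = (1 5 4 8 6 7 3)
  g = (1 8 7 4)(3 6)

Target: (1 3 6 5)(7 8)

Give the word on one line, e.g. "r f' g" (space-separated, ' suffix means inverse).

g' f f g'

  after g': (1 4 7 8)(3 6)
  after f: (1 8 5 4 3 7 6)
  after f: (1 6 5 8 4)
  after g': (1 3 6 5)(7 8)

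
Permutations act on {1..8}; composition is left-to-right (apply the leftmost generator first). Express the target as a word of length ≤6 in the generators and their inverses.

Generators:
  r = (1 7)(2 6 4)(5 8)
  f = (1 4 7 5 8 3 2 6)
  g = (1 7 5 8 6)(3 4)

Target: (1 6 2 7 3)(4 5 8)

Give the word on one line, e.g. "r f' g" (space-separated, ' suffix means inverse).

  after g': (1 6 8 5 7)(3 4)
  after r: (1 4 3 2 6 5)
  after g: (1 3 2)(5 7)(6 8)
  after f: (1 2 4 7 8)(3 6)
  after f: (1 6 2 7 3)(4 5 8)

g' r g f f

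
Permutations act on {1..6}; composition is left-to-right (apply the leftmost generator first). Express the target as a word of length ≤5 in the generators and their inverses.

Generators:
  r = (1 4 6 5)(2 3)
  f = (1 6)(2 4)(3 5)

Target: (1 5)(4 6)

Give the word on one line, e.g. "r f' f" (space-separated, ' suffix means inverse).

f' r r f r

  after f': (1 6)(2 4)(3 5)
  after r: (1 5 2 6 4 3)
  after r: (2 5 3 4)
  after f: (1 6)(2 3)
  after r: (1 5)(4 6)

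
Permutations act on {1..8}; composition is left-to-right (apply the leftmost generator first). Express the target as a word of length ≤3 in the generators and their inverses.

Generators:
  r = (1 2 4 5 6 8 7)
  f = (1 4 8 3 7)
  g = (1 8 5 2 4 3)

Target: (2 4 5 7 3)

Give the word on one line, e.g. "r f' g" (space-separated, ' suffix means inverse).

g' g' f'

  after g': (1 3 4 2 5 8)
  after g': (1 4 5)(2 8 3)
  after f': (2 4 5 7 3)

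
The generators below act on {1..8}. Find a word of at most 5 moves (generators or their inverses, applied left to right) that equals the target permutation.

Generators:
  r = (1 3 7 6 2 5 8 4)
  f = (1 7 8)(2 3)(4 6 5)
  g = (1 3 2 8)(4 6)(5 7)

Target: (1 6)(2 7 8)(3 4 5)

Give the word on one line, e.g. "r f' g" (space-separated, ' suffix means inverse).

r f' r'

  after r: (1 3 7 6 2 5 8 4)
  after f': (1 2 6 3)(4 8 5 7)
  after r': (1 6)(2 7 8)(3 4 5)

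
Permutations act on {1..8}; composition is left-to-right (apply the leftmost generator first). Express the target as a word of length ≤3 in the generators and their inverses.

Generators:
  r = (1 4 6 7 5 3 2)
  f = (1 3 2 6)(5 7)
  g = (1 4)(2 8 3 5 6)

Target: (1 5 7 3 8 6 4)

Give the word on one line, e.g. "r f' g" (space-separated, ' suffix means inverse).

  after g: (1 4)(2 8 3 5 6)
  after r: (1 6)(2 8)(5 7)
  after g': (1 5 7 3 8 6 4)

g r g'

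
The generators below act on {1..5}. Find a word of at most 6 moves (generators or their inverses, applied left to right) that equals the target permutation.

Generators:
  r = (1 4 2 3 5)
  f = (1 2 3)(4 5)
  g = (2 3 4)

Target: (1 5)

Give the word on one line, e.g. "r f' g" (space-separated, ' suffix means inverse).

  after r': (1 5 3 2 4)
  after f': (1 4 3)(2 5)
  after r': (2 3 5 4)
  after r': (1 5)

r' f' r' r'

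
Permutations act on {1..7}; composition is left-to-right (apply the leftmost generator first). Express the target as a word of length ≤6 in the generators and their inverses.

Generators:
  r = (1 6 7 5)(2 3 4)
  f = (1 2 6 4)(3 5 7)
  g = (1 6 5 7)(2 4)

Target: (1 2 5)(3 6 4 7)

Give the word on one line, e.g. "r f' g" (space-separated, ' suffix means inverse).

  after r': (1 5 7 6)(2 4 3)
  after f': (1 3)(2 6 4 7)
  after g': (1 3 7 4 5 6 2)
  after r': (1 2 5)(3 6 4 7)

r' f' g' r'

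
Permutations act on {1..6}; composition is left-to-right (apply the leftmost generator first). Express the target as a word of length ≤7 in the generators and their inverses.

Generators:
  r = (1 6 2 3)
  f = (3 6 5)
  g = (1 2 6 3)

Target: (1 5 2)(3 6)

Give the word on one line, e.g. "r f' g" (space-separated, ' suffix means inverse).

  after f: (3 6 5)
  after r': (1 3)(2 6 5)
  after f': (1 5 2 3)
  after r': (1 5 6)
  after g': (1 5 2)(3 6)

f r' f' r' g'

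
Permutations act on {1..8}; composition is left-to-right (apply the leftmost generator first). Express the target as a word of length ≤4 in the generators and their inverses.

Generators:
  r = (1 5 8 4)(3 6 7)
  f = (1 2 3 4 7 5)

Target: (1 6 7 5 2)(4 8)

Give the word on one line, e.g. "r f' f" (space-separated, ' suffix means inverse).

  after f: (1 2 3 4 7 5)
  after f: (1 3 7)(2 4 5)
  after r: (1 6 7 5 2)(4 8)

f f r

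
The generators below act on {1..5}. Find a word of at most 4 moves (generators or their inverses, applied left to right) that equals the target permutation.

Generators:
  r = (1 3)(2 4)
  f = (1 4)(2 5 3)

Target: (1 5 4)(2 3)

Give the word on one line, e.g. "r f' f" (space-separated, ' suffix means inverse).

  after r: (1 3)(2 4)
  after f': (1 5 2)(3 4)
  after r: (1 5 4)(2 3)

r f' r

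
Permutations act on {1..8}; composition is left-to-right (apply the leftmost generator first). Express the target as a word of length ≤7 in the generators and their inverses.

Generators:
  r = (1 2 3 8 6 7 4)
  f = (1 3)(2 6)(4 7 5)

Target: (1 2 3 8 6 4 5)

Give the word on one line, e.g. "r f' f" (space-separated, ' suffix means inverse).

  after f': (1 3)(2 6)(4 5 7)
  after f': (4 7 5)
  after r: (1 2 3 8 6 7 5)
  after f: (1 6 5 3 8 2)(4 7)
  after f: (1 2 3 8 6 4 5)

f' f' r f f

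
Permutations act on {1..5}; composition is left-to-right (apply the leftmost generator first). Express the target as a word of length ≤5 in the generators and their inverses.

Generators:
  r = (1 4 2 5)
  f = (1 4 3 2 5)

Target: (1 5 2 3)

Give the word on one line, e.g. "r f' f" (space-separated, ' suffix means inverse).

f r' f'

  after f: (1 4 3 2 5)
  after r': (3 4)
  after f': (1 5 2 3)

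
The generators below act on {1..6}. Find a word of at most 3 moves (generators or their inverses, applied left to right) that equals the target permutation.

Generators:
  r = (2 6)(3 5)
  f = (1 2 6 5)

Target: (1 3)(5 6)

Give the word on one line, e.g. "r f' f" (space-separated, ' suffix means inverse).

  after f': (1 5 6 2)
  after r: (1 3 5 2)
  after f: (1 3)(5 6)

f' r f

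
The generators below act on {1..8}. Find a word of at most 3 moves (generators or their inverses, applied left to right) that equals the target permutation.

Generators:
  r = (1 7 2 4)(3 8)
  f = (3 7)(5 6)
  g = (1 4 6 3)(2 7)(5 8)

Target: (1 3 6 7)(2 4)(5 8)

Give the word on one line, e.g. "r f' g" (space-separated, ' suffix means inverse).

  after g': (1 3 6 4)(2 7)(5 8)
  after r': (1 8 5 3 6 2)
  after r': (1 3 6 7)(2 4)(5 8)

g' r' r'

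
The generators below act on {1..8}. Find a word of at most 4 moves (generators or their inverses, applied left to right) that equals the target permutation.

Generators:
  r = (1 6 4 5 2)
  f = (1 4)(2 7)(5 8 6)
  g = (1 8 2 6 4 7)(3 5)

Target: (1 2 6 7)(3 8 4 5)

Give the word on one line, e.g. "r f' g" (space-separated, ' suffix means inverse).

g' f

  after g': (1 7 4 6 2 8)(3 5)
  after f: (1 2 6 7)(3 8 4 5)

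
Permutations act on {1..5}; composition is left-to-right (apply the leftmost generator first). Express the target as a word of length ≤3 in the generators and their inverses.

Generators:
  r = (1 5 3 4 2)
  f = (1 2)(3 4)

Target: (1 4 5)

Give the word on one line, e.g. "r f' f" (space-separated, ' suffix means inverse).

f' r'

  after f': (1 2)(3 4)
  after r': (1 4 5)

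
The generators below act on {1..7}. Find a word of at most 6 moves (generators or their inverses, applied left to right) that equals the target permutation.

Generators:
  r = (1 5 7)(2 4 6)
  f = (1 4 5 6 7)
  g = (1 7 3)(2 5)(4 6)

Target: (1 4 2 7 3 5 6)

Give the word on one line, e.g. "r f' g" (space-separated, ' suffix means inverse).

g' f' g f

  after g': (1 3 7)(2 5)(4 6)
  after f': (1 3 6)(2 4 5)
  after g: (2 6 7 3 4)
  after f: (1 4 2 7 3 5 6)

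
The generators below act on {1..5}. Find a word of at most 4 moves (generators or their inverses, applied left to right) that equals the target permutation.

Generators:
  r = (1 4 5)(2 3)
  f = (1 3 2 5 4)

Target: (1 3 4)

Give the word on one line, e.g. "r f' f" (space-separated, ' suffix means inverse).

f' r r f

  after f': (1 4 5 2 3)
  after r: (1 5 3 4)
  after r: (2 3 5)
  after f: (1 3 4)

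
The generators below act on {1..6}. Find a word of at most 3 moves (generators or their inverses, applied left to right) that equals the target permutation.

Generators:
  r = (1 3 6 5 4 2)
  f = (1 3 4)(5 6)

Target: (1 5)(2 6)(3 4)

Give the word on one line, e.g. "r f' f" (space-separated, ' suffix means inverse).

  after r': (1 2 4 5 6 3)
  after r': (1 4 6)(2 5 3)
  after r': (1 5)(2 6)(3 4)

r' r' r'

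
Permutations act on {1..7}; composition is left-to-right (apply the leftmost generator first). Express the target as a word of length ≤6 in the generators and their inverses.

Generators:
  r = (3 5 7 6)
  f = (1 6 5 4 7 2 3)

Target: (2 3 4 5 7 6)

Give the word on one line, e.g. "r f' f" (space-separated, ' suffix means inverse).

f' r f' f'

  after f': (1 3 2 7 4 5 6)
  after r: (1 5 3 2 6)(4 7)
  after f': (1 6 3 7 5 2)
  after f': (2 3 4 5 7 6)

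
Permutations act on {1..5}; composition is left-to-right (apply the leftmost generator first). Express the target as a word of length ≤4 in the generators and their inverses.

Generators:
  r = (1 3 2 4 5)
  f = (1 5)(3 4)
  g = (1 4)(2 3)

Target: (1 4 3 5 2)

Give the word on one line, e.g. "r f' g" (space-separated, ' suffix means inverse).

r' f' g

  after r': (1 5 4 2 3)
  after f': (2 4)(3 5)
  after g: (1 4 3 5 2)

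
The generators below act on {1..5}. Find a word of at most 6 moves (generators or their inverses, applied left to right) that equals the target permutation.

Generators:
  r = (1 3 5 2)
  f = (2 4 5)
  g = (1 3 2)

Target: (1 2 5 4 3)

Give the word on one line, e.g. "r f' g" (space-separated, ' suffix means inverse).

r f g' r'

  after r: (1 3 5 2)
  after f: (1 3 2)(4 5)
  after g': (4 5)
  after r': (1 2 5 4 3)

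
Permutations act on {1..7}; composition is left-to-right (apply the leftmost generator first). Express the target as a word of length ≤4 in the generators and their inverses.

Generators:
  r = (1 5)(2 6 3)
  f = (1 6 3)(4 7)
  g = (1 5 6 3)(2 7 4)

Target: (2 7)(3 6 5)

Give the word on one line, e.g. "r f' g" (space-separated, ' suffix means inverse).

f g' g'

  after f: (1 6 3)(4 7)
  after g': (1 5)(2 4)
  after g': (2 7)(3 6 5)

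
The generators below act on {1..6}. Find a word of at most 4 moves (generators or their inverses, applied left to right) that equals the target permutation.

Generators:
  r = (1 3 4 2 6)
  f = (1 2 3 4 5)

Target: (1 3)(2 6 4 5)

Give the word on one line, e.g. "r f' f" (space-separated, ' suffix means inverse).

  after r': (1 6 2 4 3)
  after r': (1 2 3 6 4)
  after f': (3 6)(4 5)
  after r: (1 3)(2 6 4 5)

r' r' f' r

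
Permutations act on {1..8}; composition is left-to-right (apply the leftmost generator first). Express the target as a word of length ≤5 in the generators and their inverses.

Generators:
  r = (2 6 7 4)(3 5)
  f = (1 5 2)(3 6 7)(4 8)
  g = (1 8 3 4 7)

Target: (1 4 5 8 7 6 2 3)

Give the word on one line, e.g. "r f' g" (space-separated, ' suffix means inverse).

r g f'

  after r: (2 6 7 4)(3 5)
  after g: (1 8 3 5 4 2 6)
  after f': (1 4 5 8 7 6 2 3)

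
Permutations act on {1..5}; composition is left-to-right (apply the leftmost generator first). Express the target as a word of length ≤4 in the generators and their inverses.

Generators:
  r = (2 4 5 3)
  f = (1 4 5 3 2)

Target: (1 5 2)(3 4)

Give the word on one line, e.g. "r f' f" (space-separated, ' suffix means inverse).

  after r: (2 4 5 3)
  after f': (1 2)
  after r': (1 3 5 4 2)
  after r': (1 5 2)(3 4)

r f' r' r'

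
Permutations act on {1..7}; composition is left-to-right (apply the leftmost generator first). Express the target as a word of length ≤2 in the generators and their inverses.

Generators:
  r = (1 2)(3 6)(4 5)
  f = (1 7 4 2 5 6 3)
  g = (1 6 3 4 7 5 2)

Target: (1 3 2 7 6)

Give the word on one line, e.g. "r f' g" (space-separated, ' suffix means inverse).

g f

  after g: (1 6 3 4 7 5 2)
  after f: (1 3 2 7 6)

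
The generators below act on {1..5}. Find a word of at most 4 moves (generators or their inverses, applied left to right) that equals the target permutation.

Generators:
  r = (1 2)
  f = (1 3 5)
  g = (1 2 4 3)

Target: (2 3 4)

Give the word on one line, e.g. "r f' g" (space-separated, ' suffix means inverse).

r g'

  after r: (1 2)
  after g': (2 3 4)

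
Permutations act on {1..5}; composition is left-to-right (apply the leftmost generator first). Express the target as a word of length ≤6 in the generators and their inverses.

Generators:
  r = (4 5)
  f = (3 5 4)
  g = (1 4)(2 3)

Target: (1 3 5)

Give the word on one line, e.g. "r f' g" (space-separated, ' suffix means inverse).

  after g': (1 4)(2 3)
  after r: (1 5 4)(2 3)
  after g': (1 5)
  after r': (1 4 5)
  after f: (1 3 5)

g' r g' r' f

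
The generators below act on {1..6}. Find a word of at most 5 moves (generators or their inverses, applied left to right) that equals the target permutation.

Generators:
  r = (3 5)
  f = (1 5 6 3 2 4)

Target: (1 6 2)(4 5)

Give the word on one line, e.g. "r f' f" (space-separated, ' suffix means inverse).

r f f

  after r: (3 5)
  after f: (1 5 2 4)(3 6)
  after f: (1 6 2)(4 5)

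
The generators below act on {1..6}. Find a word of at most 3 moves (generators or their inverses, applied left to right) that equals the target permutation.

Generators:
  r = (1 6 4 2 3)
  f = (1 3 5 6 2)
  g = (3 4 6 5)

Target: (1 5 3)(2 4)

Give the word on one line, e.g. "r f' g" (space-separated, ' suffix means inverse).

r g

  after r: (1 6 4 2 3)
  after g: (1 5 3)(2 4)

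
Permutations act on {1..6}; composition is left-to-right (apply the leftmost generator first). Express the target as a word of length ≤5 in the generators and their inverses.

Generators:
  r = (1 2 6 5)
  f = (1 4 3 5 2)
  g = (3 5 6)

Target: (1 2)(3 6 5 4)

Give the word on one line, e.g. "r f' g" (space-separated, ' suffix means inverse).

  after r: (1 2 6 5)
  after f: (2 6)(3 5 4)
  after g': (2 5 4 6)
  after r: (1 2)(4 5)
  after g': (1 2)(3 6 5 4)

r f g' r g'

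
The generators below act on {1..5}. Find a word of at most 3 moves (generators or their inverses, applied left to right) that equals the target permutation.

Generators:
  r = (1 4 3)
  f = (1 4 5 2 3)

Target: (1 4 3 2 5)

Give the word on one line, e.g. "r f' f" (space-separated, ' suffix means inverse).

  after f': (1 3 2 5 4)
  after r': (1 4 3 2 5)

f' r'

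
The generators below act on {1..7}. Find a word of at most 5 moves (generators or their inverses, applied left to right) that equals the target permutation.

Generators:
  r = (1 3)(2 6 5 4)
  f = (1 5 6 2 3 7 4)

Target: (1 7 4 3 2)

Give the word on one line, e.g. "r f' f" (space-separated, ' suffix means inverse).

  after f: (1 5 6 2 3 7 4)
  after f: (1 6 3 4 5 2 7)
  after r': (1 2 7 3 5 4 6)
  after f: (1 3 6 5)(2 4)
  after f: (1 7 4 3 2)

f f r' f f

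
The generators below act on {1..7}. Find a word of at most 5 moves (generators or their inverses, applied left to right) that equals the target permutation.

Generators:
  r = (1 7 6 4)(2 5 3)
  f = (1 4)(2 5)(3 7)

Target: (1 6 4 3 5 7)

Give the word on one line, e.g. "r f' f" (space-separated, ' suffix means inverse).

r' f' f' r' f

  after r': (1 4 6 7)(2 3 5)
  after f': (2 7 4 6 3)
  after f': (1 4 6 7)(2 3 5)
  after r': (1 6)(2 5 3)(4 7)
  after f: (1 6 4 3 5 7)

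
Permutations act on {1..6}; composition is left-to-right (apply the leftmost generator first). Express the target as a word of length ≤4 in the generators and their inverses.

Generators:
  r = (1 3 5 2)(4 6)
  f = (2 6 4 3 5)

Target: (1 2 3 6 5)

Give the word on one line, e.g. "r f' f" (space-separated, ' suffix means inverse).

  after f': (2 5 3 4 6)
  after r': (1 2 3 6 5)

f' r'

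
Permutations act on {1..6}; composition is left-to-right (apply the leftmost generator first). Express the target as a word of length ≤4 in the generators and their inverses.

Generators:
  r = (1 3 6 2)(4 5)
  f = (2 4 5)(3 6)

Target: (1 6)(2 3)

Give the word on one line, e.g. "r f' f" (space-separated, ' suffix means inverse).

r' r'

  after r': (1 2 6 3)(4 5)
  after r': (1 6)(2 3)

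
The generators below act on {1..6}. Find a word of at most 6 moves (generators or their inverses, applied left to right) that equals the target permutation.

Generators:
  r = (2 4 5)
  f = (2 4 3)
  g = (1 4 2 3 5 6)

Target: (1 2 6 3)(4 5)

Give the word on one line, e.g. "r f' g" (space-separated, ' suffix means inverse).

  after f: (2 4 3)
  after g': (1 6 5 3 4 2)
  after g': (1 5 2 6 3)
  after r': (1 4 2 6 3)
  after r': (1 2 6 3)(4 5)

f g' g' r' r'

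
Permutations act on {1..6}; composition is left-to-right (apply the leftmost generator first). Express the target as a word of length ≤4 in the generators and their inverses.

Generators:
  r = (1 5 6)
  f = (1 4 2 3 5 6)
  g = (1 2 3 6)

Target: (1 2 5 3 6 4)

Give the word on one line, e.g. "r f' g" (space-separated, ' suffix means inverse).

  after g': (1 6 3 2)
  after g': (1 3)(2 6)
  after f': (1 2 5 3 6 4)

g' g' f'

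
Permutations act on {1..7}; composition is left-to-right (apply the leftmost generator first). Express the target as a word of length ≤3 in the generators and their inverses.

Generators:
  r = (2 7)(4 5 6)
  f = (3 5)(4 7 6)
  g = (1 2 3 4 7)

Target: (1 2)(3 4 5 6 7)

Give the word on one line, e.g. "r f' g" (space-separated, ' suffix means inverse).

r g

  after r: (2 7)(4 5 6)
  after g: (1 2)(3 4 5 6 7)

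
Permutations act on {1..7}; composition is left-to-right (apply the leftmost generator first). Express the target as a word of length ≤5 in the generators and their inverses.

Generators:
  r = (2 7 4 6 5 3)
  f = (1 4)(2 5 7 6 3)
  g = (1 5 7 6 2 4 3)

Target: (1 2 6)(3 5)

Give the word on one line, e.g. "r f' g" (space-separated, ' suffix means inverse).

  after r': (2 3 5 6 4 7)
  after r': (2 5 4)(3 6 7)
  after f': (1 4 3 7 6 5)
  after g': (1 2 6)(3 5)

r' r' f' g'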